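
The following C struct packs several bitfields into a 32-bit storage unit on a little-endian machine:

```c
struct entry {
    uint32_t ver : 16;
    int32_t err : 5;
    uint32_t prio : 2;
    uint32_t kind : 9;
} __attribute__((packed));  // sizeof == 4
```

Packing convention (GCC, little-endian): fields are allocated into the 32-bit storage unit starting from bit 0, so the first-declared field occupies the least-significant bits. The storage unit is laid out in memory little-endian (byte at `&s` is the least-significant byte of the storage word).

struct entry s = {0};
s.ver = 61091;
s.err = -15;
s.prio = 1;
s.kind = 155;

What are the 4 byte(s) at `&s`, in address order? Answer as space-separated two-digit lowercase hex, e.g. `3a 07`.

a3 ee b1 4d

[0+:16] ver=61091 & 0xffff = 0xeea3; word=0x0000eea3
[16+:5] err=-15 & 0x1f = 0x11; word=0x0011eea3
[21+:2] prio=1 & 0x3 = 0x1; word=0x0031eea3
[23+:9] kind=155 & 0x1ff = 0x9b; word=0x4db1eea3
word = 0x4db1eea3 → little-endian bytes:
  [0]=0xa3  [1]=0xee  [2]=0xb1  [3]=0x4d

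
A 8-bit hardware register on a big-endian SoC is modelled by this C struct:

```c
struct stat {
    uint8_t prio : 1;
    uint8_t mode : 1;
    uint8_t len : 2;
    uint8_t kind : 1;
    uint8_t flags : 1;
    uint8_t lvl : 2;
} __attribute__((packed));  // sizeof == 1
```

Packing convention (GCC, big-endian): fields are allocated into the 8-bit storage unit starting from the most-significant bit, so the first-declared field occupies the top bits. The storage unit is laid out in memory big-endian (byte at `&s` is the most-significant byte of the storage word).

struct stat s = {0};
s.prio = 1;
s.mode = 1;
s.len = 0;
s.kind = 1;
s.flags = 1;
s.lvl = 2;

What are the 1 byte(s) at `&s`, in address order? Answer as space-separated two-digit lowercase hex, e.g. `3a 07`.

[7+:1] prio=1 & 0x1 = 0x1; word=0x80
[6+:1] mode=1 & 0x1 = 0x1; word=0xc0
[4+:2] len=0 & 0x3 = 0x0; word=0xc0
[3+:1] kind=1 & 0x1 = 0x1; word=0xc8
[2+:1] flags=1 & 0x1 = 0x1; word=0xcc
[0+:2] lvl=2 & 0x3 = 0x2; word=0xce
word = 0xce → big-endian bytes:
  [0]=0xce

ce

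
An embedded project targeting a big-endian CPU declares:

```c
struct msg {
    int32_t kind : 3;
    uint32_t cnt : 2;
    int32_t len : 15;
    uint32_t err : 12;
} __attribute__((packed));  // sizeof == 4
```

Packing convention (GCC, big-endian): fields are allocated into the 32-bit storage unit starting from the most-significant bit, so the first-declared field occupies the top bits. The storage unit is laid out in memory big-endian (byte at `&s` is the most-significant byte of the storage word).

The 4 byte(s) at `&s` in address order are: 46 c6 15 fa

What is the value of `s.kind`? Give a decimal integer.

[0]=0x46 [1]=0xc6 [2]=0x15 [3]=0xfa (big-endian) → word 0x46c615fa
kind:3 @ bit 29 → (0x46c615fa>>29)&0x7 = 0x2  ←
cnt:2 @ bit 27 → (0x46c615fa>>27)&0x3 = 0x0
len:15 @ bit 12 → (0x46c615fa>>12)&0x7fff = 0x6c61
err:12 @ bit 0 → (0x46c615fa>>0)&0xfff = 0x5fa
kind signed 3b, MSB=0: value = 2

2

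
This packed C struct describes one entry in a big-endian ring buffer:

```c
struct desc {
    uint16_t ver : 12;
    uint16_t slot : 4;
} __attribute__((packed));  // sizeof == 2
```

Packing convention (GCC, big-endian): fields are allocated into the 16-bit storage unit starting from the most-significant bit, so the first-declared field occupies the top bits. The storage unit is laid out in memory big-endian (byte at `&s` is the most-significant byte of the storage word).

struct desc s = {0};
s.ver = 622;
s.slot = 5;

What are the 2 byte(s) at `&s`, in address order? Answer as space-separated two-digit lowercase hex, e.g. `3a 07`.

26 e5

ver:12 = 622 → 0x26e << 4 → word 0x26e0
slot:4 = 5 → 0x5 << 0 → word 0x26e5
word = 0x26e5 → big-endian bytes:
  [0]=0x26  [1]=0xe5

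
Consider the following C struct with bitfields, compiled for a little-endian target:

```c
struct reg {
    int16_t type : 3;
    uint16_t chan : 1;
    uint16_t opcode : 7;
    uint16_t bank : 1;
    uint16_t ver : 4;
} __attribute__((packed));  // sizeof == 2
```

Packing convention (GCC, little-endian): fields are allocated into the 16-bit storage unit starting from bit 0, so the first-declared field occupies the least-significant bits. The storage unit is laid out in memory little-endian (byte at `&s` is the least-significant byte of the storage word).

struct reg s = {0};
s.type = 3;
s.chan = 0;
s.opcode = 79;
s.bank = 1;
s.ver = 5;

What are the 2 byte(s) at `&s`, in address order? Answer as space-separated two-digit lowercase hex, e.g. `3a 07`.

[0+:3] type=3 & 0x7 = 0x3; word=0x0003
[3+:1] chan=0 & 0x1 = 0x0; word=0x0003
[4+:7] opcode=79 & 0x7f = 0x4f; word=0x04f3
[11+:1] bank=1 & 0x1 = 0x1; word=0x0cf3
[12+:4] ver=5 & 0xf = 0x5; word=0x5cf3
word = 0x5cf3 → little-endian bytes:
  [0]=0xf3  [1]=0x5c

f3 5c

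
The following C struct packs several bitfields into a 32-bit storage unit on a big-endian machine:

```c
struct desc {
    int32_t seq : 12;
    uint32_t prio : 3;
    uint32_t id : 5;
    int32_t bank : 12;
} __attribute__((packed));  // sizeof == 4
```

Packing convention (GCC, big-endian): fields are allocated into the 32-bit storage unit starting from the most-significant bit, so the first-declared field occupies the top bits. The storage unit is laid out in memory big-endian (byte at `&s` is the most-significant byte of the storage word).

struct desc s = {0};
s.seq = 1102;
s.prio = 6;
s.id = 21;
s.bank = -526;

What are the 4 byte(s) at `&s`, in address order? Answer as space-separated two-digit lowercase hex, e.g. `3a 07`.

seq (12b) val=1102 bits=0x44e at bit 20: 0x44e00000
prio (3b) val=6 bits=0x6 at bit 17: 0x44ec0000
id (5b) val=21 bits=0x15 at bit 12: 0x44ed5000
bank (12b) val=-526 bits=0xdf2 at bit 0: 0x44ed5df2
word = 0x44ed5df2 → big-endian bytes:
  [0]=0x44  [1]=0xed  [2]=0x5d  [3]=0xf2

44 ed 5d f2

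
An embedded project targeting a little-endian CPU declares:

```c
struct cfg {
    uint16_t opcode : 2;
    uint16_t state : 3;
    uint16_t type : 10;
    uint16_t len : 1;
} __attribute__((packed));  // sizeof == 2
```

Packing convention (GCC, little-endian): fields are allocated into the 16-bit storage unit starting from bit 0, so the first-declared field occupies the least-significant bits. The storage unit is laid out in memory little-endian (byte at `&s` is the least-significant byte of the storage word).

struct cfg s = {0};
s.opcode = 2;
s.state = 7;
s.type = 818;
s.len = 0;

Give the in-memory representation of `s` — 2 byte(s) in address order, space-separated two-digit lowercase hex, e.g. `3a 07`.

5e 66

[0+:2] opcode=2 & 0x3 = 0x2; word=0x0002
[2+:3] state=7 & 0x7 = 0x7; word=0x001e
[5+:10] type=818 & 0x3ff = 0x332; word=0x665e
[15+:1] len=0 & 0x1 = 0x0; word=0x665e
word = 0x665e → little-endian bytes:
  [0]=0x5e  [1]=0x66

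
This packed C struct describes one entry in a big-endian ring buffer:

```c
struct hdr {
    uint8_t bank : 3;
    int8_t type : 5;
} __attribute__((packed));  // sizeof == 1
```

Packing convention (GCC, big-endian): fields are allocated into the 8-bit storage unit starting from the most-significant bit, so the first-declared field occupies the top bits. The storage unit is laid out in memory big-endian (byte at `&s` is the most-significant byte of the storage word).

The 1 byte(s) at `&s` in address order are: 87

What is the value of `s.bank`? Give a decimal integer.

[0]=0x87 (big-endian) → word 0x87
bank:3 @ bit 5 → (0x87>>5)&0x7 = 0x4  ←
type:5 @ bit 0 → (0x87>>0)&0x1f = 0x7

4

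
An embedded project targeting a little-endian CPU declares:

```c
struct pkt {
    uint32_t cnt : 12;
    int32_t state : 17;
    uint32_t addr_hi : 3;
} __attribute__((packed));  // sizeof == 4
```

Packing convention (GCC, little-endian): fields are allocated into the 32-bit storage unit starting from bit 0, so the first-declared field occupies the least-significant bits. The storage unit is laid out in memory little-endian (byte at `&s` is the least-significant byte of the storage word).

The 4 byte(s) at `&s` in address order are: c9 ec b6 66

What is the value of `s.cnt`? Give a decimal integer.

[0]=0xc9 [1]=0xec [2]=0xb6 [3]=0x66 (little-endian) → word 0x66b6ecc9
cnt [0+:12] = (word>>0) & 0xfff = 3273  ←
state [12+:17] = (word>>12) & 0x1ffff = 27502
addr_hi [29+:3] = (word>>29) & 0x7 = 3

3273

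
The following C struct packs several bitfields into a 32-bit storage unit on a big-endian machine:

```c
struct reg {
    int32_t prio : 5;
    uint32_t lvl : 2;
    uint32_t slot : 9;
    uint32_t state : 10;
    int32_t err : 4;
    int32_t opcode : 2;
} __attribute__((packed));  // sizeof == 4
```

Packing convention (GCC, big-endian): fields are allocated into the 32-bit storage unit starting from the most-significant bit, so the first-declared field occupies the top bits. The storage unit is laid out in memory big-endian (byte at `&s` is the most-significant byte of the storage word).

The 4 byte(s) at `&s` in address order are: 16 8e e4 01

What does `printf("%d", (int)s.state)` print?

912

[0]=0x16 [1]=0x8e [2]=0xe4 [3]=0x01 (big-endian) → word 0x168ee401
prio [27+:5] = (word>>27) & 0x1f = 2
lvl [25+:2] = (word>>25) & 0x3 = 3
slot [16+:9] = (word>>16) & 0x1ff = 142
state [6+:10] = (word>>6) & 0x3ff = 912  ←
err [2+:4] = (word>>2) & 0xf = 0
opcode [0+:2] = (word>>0) & 0x3 = 1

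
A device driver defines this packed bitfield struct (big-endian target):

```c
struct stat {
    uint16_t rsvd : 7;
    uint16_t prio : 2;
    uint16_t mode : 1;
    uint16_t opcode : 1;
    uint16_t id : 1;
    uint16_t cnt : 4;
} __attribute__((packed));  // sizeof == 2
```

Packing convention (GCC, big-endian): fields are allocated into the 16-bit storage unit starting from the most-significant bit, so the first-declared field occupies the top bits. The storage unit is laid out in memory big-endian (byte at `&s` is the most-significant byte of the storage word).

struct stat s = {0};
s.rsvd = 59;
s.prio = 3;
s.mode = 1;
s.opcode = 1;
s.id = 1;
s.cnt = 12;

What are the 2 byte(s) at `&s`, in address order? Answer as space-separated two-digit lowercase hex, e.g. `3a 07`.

[9+:7] rsvd=59 & 0x7f = 0x3b; word=0x7600
[7+:2] prio=3 & 0x3 = 0x3; word=0x7780
[6+:1] mode=1 & 0x1 = 0x1; word=0x77c0
[5+:1] opcode=1 & 0x1 = 0x1; word=0x77e0
[4+:1] id=1 & 0x1 = 0x1; word=0x77f0
[0+:4] cnt=12 & 0xf = 0xc; word=0x77fc
word = 0x77fc → big-endian bytes:
  [0]=0x77  [1]=0xfc

77 fc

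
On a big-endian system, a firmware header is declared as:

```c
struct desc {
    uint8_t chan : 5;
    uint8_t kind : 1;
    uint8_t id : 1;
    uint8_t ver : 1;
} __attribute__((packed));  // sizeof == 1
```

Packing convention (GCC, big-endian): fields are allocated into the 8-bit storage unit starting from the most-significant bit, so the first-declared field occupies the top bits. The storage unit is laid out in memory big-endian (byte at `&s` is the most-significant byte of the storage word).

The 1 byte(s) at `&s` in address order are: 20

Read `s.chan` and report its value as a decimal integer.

4

[0]=0x20 (big-endian) → word 0x20
chan [3+:5] = (word>>3) & 0x1f = 4  ←
kind [2+:1] = (word>>2) & 0x1 = 0
id [1+:1] = (word>>1) & 0x1 = 0
ver [0+:1] = (word>>0) & 0x1 = 0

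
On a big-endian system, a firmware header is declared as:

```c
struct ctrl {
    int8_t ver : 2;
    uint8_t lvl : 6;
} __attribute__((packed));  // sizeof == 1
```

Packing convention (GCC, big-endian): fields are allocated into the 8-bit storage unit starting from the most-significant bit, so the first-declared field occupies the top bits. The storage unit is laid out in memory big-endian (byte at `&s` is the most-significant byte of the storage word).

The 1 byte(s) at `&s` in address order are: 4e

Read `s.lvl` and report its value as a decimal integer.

14

[0]=0x4e (big-endian) → word 0x4e
ver [6+:2] = (word>>6) & 0x3 = 1
lvl [0+:6] = (word>>0) & 0x3f = 14  ←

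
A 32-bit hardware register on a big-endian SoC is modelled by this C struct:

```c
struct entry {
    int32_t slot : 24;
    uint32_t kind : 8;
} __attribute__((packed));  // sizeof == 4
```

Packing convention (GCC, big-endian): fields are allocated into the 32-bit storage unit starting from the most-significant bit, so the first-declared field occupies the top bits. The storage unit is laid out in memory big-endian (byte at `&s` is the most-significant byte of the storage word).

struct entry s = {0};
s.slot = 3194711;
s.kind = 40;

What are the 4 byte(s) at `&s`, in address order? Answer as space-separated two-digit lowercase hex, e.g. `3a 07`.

slot (24b) val=3194711 bits=0x30bf57 at bit 8: 0x30bf5700
kind (8b) val=40 bits=0x28 at bit 0: 0x30bf5728
word = 0x30bf5728 → big-endian bytes:
  [0]=0x30  [1]=0xbf  [2]=0x57  [3]=0x28

30 bf 57 28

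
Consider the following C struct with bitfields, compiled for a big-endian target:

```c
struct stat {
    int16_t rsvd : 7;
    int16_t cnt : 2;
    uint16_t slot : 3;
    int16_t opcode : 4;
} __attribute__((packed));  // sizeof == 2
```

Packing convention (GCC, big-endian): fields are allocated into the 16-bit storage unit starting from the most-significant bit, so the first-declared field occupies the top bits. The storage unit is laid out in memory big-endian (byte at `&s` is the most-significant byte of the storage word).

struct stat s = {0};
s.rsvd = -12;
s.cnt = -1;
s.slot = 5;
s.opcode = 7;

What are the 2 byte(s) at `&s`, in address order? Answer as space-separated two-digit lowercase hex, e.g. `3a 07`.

e9 d7

[9+:7] rsvd=-12 & 0x7f = 0x74; word=0xe800
[7+:2] cnt=-1 & 0x3 = 0x3; word=0xe980
[4+:3] slot=5 & 0x7 = 0x5; word=0xe9d0
[0+:4] opcode=7 & 0xf = 0x7; word=0xe9d7
word = 0xe9d7 → big-endian bytes:
  [0]=0xe9  [1]=0xd7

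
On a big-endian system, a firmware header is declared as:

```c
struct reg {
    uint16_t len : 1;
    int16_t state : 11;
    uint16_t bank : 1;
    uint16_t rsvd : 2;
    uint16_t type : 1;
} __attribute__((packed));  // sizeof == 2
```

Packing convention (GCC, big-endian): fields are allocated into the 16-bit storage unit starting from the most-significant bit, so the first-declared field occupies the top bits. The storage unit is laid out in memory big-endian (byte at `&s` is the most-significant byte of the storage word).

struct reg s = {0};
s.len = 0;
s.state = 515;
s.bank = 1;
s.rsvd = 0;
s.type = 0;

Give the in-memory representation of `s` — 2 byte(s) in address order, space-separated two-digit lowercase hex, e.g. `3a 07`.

20 38

len (1b) val=0 bits=0x0 at bit 15: 0x0000
state (11b) val=515 bits=0x203 at bit 4: 0x2030
bank (1b) val=1 bits=0x1 at bit 3: 0x2038
rsvd (2b) val=0 bits=0x0 at bit 1: 0x2038
type (1b) val=0 bits=0x0 at bit 0: 0x2038
word = 0x2038 → big-endian bytes:
  [0]=0x20  [1]=0x38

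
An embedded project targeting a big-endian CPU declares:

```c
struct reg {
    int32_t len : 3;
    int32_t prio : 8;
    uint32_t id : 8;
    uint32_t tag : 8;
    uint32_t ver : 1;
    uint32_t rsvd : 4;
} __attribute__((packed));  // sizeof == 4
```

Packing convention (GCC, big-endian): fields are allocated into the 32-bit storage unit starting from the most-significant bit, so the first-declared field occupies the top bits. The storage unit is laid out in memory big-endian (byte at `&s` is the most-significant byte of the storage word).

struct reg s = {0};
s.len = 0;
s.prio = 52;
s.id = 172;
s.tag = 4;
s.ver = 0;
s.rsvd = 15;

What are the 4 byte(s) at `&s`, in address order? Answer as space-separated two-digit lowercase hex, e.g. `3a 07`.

len (3b) val=0 bits=0x0 at bit 29: 0x00000000
prio (8b) val=52 bits=0x34 at bit 21: 0x06800000
id (8b) val=172 bits=0xac at bit 13: 0x06958000
tag (8b) val=4 bits=0x4 at bit 5: 0x06958080
ver (1b) val=0 bits=0x0 at bit 4: 0x06958080
rsvd (4b) val=15 bits=0xf at bit 0: 0x0695808f
word = 0x0695808f → big-endian bytes:
  [0]=0x06  [1]=0x95  [2]=0x80  [3]=0x8f

06 95 80 8f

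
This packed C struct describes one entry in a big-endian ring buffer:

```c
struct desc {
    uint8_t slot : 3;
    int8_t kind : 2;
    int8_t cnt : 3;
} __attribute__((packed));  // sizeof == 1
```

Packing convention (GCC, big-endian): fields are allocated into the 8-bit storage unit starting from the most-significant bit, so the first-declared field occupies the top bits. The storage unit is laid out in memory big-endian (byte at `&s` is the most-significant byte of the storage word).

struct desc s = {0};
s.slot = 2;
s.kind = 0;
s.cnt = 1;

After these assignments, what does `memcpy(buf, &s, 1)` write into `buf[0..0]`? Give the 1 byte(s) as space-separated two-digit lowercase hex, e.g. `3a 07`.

[5+:3] slot=2 & 0x7 = 0x2; word=0x40
[3+:2] kind=0 & 0x3 = 0x0; word=0x40
[0+:3] cnt=1 & 0x7 = 0x1; word=0x41
word = 0x41 → big-endian bytes:
  [0]=0x41

41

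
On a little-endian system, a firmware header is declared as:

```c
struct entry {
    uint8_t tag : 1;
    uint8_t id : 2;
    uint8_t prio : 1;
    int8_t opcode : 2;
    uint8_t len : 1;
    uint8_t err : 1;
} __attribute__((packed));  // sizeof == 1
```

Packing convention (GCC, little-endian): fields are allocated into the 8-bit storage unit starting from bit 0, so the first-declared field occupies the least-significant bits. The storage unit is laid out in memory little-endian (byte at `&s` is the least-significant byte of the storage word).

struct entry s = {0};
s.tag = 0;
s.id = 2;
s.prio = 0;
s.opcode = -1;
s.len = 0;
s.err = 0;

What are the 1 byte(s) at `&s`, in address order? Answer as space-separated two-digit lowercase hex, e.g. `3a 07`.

34

tag:1 = 0 → 0x0 << 0 → word 0x00
id:2 = 2 → 0x2 << 1 → word 0x04
prio:1 = 0 → 0x0 << 3 → word 0x04
opcode:2 = -1 → 0x3 << 4 → word 0x34
len:1 = 0 → 0x0 << 6 → word 0x34
err:1 = 0 → 0x0 << 7 → word 0x34
word = 0x34 → little-endian bytes:
  [0]=0x34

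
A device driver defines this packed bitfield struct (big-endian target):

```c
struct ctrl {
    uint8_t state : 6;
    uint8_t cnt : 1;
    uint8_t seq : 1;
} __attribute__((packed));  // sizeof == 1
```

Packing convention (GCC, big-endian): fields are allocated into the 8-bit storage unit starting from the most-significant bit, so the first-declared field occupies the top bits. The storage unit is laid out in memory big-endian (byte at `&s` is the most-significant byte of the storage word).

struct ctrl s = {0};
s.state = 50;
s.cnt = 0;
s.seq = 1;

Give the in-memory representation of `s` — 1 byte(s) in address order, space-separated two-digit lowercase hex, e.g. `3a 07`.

c9

[2+:6] state=50 & 0x3f = 0x32; word=0xc8
[1+:1] cnt=0 & 0x1 = 0x0; word=0xc8
[0+:1] seq=1 & 0x1 = 0x1; word=0xc9
word = 0xc9 → big-endian bytes:
  [0]=0xc9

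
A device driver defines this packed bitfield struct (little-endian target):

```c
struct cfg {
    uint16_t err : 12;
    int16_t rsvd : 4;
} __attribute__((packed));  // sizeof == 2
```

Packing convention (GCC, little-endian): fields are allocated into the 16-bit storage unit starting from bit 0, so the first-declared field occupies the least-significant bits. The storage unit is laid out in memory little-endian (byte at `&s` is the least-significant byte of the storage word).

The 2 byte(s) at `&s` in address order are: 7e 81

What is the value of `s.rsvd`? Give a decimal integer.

-8

[0]=0x7e [1]=0x81 (little-endian) → word 0x817e
err [0+:12] = (word>>0) & 0xfff = 382
rsvd [12+:4] = (word>>12) & 0xf = 8  ←
rsvd signed 4b, MSB=1: 8 - 16 = -8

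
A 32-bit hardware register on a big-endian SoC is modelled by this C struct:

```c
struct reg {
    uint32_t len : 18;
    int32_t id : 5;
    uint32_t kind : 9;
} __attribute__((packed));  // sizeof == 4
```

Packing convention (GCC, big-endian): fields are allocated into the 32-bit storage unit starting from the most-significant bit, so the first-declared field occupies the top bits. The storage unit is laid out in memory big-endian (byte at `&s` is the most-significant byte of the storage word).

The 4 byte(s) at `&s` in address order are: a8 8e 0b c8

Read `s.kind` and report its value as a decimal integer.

[0]=0xa8 [1]=0x8e [2]=0x0b [3]=0xc8 (big-endian) → word 0xa88e0bc8
len:18 @ bit 14 → (0xa88e0bc8>>14)&0x3ffff = 0x2a238
id:5 @ bit 9 → (0xa88e0bc8>>9)&0x1f = 0x5
kind:9 @ bit 0 → (0xa88e0bc8>>0)&0x1ff = 0x1c8  ←

456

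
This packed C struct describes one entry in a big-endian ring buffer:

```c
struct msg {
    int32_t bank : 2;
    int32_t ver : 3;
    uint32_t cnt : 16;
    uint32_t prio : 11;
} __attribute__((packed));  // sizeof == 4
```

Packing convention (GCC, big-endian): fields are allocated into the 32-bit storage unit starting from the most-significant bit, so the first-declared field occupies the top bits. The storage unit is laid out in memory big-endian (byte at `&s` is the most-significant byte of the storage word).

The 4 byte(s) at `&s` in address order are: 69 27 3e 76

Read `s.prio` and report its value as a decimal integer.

[0]=0x69 [1]=0x27 [2]=0x3e [3]=0x76 (big-endian) → word 0x69273e76
bank:2 @ bit 30 → (0x69273e76>>30)&0x3 = 0x1
ver:3 @ bit 27 → (0x69273e76>>27)&0x7 = 0x5
cnt:16 @ bit 11 → (0x69273e76>>11)&0xffff = 0x24e7
prio:11 @ bit 0 → (0x69273e76>>0)&0x7ff = 0x676  ←

1654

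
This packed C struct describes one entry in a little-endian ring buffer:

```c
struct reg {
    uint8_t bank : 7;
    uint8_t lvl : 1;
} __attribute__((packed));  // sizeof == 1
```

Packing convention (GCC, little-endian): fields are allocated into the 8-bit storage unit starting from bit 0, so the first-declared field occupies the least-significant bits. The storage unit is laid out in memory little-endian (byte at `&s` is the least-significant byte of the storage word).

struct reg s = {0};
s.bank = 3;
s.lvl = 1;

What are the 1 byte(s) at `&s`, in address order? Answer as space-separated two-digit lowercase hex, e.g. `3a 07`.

83

bank:7 = 3 → 0x3 << 0 → word 0x03
lvl:1 = 1 → 0x1 << 7 → word 0x83
word = 0x83 → little-endian bytes:
  [0]=0x83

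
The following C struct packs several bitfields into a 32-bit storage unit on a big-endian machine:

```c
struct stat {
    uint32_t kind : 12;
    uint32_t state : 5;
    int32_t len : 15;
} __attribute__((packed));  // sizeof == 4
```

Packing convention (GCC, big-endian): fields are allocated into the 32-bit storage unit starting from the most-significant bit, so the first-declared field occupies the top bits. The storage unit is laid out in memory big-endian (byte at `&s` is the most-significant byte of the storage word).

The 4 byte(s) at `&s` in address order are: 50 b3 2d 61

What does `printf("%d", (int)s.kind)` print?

[0]=0x50 [1]=0xb3 [2]=0x2d [3]=0x61 (big-endian) → word 0x50b32d61
kind:12 @ bit 20 → (0x50b32d61>>20)&0xfff = 0x50b  ←
state:5 @ bit 15 → (0x50b32d61>>15)&0x1f = 0x6
len:15 @ bit 0 → (0x50b32d61>>0)&0x7fff = 0x2d61

1291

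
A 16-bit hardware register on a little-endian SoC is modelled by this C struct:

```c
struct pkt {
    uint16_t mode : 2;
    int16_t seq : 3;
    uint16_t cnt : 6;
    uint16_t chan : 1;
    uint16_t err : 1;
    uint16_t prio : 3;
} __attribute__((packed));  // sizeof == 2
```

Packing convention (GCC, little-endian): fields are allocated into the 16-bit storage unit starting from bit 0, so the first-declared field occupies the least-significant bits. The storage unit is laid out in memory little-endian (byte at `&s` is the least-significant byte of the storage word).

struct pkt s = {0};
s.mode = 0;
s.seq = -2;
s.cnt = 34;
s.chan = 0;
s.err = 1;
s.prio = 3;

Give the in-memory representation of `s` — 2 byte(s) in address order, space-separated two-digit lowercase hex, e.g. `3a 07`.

58 74

mode (2b) val=0 bits=0x0 at bit 0: 0x0000
seq (3b) val=-2 bits=0x6 at bit 2: 0x0018
cnt (6b) val=34 bits=0x22 at bit 5: 0x0458
chan (1b) val=0 bits=0x0 at bit 11: 0x0458
err (1b) val=1 bits=0x1 at bit 12: 0x1458
prio (3b) val=3 bits=0x3 at bit 13: 0x7458
word = 0x7458 → little-endian bytes:
  [0]=0x58  [1]=0x74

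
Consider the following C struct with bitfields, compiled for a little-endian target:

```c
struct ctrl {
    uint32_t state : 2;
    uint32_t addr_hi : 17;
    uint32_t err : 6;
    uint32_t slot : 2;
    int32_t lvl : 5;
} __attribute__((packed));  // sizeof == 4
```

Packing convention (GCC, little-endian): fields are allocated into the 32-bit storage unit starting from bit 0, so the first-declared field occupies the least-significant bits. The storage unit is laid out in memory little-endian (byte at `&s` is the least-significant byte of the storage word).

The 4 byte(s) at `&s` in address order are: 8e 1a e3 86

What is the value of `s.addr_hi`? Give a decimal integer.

50851

[0]=0x8e [1]=0x1a [2]=0xe3 [3]=0x86 (little-endian) → word 0x86e31a8e
state [0+:2] = (word>>0) & 0x3 = 2
addr_hi [2+:17] = (word>>2) & 0x1ffff = 50851  ←
err [19+:6] = (word>>19) & 0x3f = 28
slot [25+:2] = (word>>25) & 0x3 = 3
lvl [27+:5] = (word>>27) & 0x1f = 16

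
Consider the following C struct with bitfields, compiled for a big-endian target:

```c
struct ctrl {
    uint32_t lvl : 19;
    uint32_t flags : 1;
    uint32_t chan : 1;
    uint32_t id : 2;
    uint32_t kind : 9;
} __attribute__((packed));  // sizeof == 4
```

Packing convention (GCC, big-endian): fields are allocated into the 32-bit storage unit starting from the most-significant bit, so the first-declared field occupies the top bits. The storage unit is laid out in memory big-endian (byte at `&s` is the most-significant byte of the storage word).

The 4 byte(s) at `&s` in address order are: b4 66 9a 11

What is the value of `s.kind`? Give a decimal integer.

[0]=0xb4 [1]=0x66 [2]=0x9a [3]=0x11 (big-endian) → word 0xb4669a11
lvl:19 @ bit 13 → (0xb4669a11>>13)&0x7ffff = 0x5a334
flags:1 @ bit 12 → (0xb4669a11>>12)&0x1 = 0x1
chan:1 @ bit 11 → (0xb4669a11>>11)&0x1 = 0x1
id:2 @ bit 9 → (0xb4669a11>>9)&0x3 = 0x1
kind:9 @ bit 0 → (0xb4669a11>>0)&0x1ff = 0x11  ←

17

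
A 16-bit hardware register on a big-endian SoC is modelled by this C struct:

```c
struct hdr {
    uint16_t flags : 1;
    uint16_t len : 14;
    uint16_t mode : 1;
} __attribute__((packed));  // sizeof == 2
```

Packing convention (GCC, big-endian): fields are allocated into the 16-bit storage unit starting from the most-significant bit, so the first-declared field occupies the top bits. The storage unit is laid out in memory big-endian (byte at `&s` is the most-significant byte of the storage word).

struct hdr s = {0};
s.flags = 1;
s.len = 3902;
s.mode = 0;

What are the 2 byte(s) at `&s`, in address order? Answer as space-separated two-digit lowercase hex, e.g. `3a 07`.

9e 7c

flags (1b) val=1 bits=0x1 at bit 15: 0x8000
len (14b) val=3902 bits=0xf3e at bit 1: 0x9e7c
mode (1b) val=0 bits=0x0 at bit 0: 0x9e7c
word = 0x9e7c → big-endian bytes:
  [0]=0x9e  [1]=0x7c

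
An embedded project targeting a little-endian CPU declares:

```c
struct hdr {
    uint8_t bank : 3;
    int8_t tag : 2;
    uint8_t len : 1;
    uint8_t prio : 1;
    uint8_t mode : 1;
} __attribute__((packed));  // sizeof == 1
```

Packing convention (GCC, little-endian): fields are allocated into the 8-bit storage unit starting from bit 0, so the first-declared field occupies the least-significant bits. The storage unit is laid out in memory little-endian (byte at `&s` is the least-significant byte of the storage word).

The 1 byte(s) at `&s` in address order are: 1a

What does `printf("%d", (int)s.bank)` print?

2

[0]=0x1a (little-endian) → word 0x1a
bank:3 @ bit 0 → (0x1a>>0)&0x7 = 0x2  ←
tag:2 @ bit 3 → (0x1a>>3)&0x3 = 0x3
len:1 @ bit 5 → (0x1a>>5)&0x1 = 0x0
prio:1 @ bit 6 → (0x1a>>6)&0x1 = 0x0
mode:1 @ bit 7 → (0x1a>>7)&0x1 = 0x0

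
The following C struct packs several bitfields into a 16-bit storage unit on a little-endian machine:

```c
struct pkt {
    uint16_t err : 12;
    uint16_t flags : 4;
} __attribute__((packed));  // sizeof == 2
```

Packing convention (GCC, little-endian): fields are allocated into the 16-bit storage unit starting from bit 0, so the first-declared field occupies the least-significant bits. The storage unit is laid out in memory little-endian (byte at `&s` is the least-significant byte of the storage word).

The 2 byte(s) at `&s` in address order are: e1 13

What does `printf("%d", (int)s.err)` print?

993

[0]=0xe1 [1]=0x13 (little-endian) → word 0x13e1
err [0+:12] = (word>>0) & 0xfff = 993  ←
flags [12+:4] = (word>>12) & 0xf = 1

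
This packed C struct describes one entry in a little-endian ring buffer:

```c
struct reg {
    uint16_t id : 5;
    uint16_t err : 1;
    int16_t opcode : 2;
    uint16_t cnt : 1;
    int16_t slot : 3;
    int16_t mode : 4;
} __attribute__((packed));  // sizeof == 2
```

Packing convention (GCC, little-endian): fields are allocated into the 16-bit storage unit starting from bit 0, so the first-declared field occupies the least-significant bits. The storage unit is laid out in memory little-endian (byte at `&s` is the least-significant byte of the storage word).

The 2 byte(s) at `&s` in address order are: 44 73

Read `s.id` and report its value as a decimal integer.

[0]=0x44 [1]=0x73 (little-endian) → word 0x7344
id:5 @ bit 0 → (0x7344>>0)&0x1f = 0x4  ←
err:1 @ bit 5 → (0x7344>>5)&0x1 = 0x0
opcode:2 @ bit 6 → (0x7344>>6)&0x3 = 0x1
cnt:1 @ bit 8 → (0x7344>>8)&0x1 = 0x1
slot:3 @ bit 9 → (0x7344>>9)&0x7 = 0x1
mode:4 @ bit 12 → (0x7344>>12)&0xf = 0x7

4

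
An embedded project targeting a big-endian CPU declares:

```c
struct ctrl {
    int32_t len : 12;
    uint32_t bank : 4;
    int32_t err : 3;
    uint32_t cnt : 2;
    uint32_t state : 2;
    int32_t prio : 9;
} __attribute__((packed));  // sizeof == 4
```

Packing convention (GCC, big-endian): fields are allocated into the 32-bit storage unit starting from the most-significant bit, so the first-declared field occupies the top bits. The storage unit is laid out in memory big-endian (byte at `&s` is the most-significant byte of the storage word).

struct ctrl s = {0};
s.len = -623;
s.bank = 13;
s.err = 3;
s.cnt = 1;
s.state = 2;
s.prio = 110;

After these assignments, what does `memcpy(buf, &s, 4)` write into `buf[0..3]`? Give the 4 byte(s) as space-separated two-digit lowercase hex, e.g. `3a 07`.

d9 1d 6c 6e

len (12b) val=-623 bits=0xd91 at bit 20: 0xd9100000
bank (4b) val=13 bits=0xd at bit 16: 0xd91d0000
err (3b) val=3 bits=0x3 at bit 13: 0xd91d6000
cnt (2b) val=1 bits=0x1 at bit 11: 0xd91d6800
state (2b) val=2 bits=0x2 at bit 9: 0xd91d6c00
prio (9b) val=110 bits=0x6e at bit 0: 0xd91d6c6e
word = 0xd91d6c6e → big-endian bytes:
  [0]=0xd9  [1]=0x1d  [2]=0x6c  [3]=0x6e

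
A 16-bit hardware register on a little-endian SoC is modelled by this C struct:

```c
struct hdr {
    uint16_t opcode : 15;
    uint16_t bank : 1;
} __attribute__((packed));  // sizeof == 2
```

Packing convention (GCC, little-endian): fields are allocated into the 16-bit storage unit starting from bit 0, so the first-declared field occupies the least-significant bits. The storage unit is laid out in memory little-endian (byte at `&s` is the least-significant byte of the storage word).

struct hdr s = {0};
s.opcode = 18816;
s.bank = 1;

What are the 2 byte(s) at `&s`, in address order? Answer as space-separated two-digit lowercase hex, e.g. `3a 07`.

opcode:15 = 18816 → 0x4980 << 0 → word 0x4980
bank:1 = 1 → 0x1 << 15 → word 0xc980
word = 0xc980 → little-endian bytes:
  [0]=0x80  [1]=0xc9

80 c9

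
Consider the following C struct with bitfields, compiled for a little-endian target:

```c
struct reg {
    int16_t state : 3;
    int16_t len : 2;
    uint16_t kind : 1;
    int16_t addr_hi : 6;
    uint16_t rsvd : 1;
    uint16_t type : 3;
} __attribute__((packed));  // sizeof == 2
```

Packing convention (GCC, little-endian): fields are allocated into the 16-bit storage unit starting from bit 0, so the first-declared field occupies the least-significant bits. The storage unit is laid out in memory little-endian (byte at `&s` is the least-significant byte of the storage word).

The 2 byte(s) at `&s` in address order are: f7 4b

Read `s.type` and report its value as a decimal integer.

2

[0]=0xf7 [1]=0x4b (little-endian) → word 0x4bf7
state [0+:3] = (word>>0) & 0x7 = 7
len [3+:2] = (word>>3) & 0x3 = 2
kind [5+:1] = (word>>5) & 0x1 = 1
addr_hi [6+:6] = (word>>6) & 0x3f = 47
rsvd [12+:1] = (word>>12) & 0x1 = 0
type [13+:3] = (word>>13) & 0x7 = 2  ←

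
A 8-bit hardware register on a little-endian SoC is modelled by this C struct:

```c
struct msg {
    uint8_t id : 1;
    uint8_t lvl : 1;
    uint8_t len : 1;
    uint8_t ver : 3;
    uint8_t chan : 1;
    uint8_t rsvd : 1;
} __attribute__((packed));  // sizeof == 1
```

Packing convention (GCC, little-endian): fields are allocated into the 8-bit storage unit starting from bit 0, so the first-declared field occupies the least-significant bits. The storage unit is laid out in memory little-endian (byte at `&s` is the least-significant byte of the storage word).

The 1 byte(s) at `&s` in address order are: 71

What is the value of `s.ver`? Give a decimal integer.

[0]=0x71 (little-endian) → word 0x71
id [0+:1] = (word>>0) & 0x1 = 1
lvl [1+:1] = (word>>1) & 0x1 = 0
len [2+:1] = (word>>2) & 0x1 = 0
ver [3+:3] = (word>>3) & 0x7 = 6  ←
chan [6+:1] = (word>>6) & 0x1 = 1
rsvd [7+:1] = (word>>7) & 0x1 = 0

6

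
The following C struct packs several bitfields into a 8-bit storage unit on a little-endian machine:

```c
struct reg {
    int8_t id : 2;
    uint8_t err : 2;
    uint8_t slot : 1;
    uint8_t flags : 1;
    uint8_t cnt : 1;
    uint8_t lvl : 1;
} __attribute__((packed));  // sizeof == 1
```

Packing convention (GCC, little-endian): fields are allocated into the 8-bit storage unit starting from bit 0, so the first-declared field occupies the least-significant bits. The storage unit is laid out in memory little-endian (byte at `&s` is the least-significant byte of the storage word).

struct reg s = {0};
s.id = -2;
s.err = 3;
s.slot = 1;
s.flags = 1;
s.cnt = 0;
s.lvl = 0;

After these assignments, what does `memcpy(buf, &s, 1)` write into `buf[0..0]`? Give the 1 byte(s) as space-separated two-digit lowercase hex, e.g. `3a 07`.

3e

id (2b) val=-2 bits=0x2 at bit 0: 0x02
err (2b) val=3 bits=0x3 at bit 2: 0x0e
slot (1b) val=1 bits=0x1 at bit 4: 0x1e
flags (1b) val=1 bits=0x1 at bit 5: 0x3e
cnt (1b) val=0 bits=0x0 at bit 6: 0x3e
lvl (1b) val=0 bits=0x0 at bit 7: 0x3e
word = 0x3e → little-endian bytes:
  [0]=0x3e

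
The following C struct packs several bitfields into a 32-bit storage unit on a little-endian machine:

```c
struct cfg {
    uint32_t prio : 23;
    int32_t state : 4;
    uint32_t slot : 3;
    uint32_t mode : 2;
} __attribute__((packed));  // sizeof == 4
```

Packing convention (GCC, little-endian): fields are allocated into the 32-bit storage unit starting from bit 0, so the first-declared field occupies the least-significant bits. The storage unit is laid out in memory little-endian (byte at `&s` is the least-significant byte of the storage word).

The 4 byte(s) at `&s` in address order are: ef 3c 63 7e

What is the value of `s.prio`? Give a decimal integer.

[0]=0xef [1]=0x3c [2]=0x63 [3]=0x7e (little-endian) → word 0x7e633cef
prio:23 @ bit 0 → (0x7e633cef>>0)&0x7fffff = 0x633cef  ←
state:4 @ bit 23 → (0x7e633cef>>23)&0xf = 0xc
slot:3 @ bit 27 → (0x7e633cef>>27)&0x7 = 0x7
mode:2 @ bit 30 → (0x7e633cef>>30)&0x3 = 0x1

6503663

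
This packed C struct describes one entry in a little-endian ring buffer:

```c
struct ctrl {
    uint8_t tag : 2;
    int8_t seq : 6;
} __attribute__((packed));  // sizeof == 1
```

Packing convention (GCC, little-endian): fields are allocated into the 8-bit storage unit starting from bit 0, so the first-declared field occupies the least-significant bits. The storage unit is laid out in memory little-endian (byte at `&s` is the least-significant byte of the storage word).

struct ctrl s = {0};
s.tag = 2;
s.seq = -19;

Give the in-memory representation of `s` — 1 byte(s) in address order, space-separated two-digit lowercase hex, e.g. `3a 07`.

tag (2b) val=2 bits=0x2 at bit 0: 0x02
seq (6b) val=-19 bits=0x2d at bit 2: 0xb6
word = 0xb6 → little-endian bytes:
  [0]=0xb6

b6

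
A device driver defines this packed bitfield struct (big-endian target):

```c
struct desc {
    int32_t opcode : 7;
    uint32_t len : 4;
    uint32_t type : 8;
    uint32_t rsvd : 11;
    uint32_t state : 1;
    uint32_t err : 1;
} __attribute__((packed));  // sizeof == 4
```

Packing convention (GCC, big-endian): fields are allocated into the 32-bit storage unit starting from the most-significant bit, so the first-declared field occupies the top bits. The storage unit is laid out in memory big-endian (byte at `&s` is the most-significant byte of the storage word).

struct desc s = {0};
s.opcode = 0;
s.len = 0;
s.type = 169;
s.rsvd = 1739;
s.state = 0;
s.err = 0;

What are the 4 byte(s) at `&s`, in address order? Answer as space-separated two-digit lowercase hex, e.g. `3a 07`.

opcode (7b) val=0 bits=0x0 at bit 25: 0x00000000
len (4b) val=0 bits=0x0 at bit 21: 0x00000000
type (8b) val=169 bits=0xa9 at bit 13: 0x00152000
rsvd (11b) val=1739 bits=0x6cb at bit 2: 0x00153b2c
state (1b) val=0 bits=0x0 at bit 1: 0x00153b2c
err (1b) val=0 bits=0x0 at bit 0: 0x00153b2c
word = 0x00153b2c → big-endian bytes:
  [0]=0x00  [1]=0x15  [2]=0x3b  [3]=0x2c

00 15 3b 2c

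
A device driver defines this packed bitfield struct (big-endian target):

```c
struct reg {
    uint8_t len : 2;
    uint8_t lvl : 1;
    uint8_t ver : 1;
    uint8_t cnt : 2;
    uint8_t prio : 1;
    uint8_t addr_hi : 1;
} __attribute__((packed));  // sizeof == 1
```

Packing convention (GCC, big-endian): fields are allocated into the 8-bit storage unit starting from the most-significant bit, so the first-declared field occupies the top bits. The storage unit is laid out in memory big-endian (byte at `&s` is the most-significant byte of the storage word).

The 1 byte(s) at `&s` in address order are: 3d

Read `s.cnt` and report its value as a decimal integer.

[0]=0x3d (big-endian) → word 0x3d
len [6+:2] = (word>>6) & 0x3 = 0
lvl [5+:1] = (word>>5) & 0x1 = 1
ver [4+:1] = (word>>4) & 0x1 = 1
cnt [2+:2] = (word>>2) & 0x3 = 3  ←
prio [1+:1] = (word>>1) & 0x1 = 0
addr_hi [0+:1] = (word>>0) & 0x1 = 1

3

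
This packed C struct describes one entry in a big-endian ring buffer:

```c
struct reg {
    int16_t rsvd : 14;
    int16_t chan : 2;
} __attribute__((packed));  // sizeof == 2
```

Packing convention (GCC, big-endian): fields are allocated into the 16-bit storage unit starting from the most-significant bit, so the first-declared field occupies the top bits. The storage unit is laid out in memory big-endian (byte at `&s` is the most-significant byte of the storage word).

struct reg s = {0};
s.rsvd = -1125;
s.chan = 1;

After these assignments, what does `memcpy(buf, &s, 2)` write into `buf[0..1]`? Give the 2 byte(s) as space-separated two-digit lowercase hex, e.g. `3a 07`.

rsvd (14b) val=-1125 bits=0x3b9b at bit 2: 0xee6c
chan (2b) val=1 bits=0x1 at bit 0: 0xee6d
word = 0xee6d → big-endian bytes:
  [0]=0xee  [1]=0x6d

ee 6d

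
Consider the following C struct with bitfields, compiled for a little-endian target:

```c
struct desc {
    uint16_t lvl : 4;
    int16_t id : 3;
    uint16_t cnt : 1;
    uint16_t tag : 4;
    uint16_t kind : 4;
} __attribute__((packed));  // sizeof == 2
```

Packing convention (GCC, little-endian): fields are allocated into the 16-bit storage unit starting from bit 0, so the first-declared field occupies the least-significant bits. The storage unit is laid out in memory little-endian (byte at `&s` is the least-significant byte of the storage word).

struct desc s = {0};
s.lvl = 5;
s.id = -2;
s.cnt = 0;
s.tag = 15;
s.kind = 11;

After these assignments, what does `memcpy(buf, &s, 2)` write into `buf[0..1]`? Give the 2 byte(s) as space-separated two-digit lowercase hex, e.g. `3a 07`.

lvl:4 = 5 → 0x5 << 0 → word 0x0005
id:3 = -2 → 0x6 << 4 → word 0x0065
cnt:1 = 0 → 0x0 << 7 → word 0x0065
tag:4 = 15 → 0xf << 8 → word 0x0f65
kind:4 = 11 → 0xb << 12 → word 0xbf65
word = 0xbf65 → little-endian bytes:
  [0]=0x65  [1]=0xbf

65 bf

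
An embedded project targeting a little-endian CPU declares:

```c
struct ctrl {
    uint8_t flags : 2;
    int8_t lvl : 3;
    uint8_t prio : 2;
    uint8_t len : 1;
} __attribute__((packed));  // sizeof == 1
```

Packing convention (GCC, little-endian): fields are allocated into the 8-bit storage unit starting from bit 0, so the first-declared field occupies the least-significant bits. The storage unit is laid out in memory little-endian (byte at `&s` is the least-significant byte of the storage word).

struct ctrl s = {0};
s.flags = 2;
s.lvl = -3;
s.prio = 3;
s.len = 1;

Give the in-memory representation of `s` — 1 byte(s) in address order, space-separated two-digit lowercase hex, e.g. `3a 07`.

f6

[0+:2] flags=2 & 0x3 = 0x2; word=0x02
[2+:3] lvl=-3 & 0x7 = 0x5; word=0x16
[5+:2] prio=3 & 0x3 = 0x3; word=0x76
[7+:1] len=1 & 0x1 = 0x1; word=0xf6
word = 0xf6 → little-endian bytes:
  [0]=0xf6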